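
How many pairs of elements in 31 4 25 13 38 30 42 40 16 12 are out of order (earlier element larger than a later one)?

Inversions: 21

Sweep left to right; for each value list the smaller values that follow it:
31 → 4, 25, 13, 30, 16, 12 → 6
4 → none → 0
25 → 13, 16, 12 → 3
13 → 12 → 1
38 → 30, 16, 12 → 3
30 → 16, 12 → 2
42 → 40, 16, 12 → 3
40 → 16, 12 → 2
16 → 12 → 1
12 → none → 0
Sum: 6 + 0 + 3 + 1 + 3 + 2 + 3 + 2 + 1 + 0 = 21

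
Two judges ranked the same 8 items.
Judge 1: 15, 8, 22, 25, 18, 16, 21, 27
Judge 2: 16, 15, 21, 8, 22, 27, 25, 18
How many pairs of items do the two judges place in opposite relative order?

11

Assign each item its position (1..8) in the first ordering, then rewrite the second ordering as that position sequence:
positions: 15→1, 8→2, 22→3, 25→4, 18→5, 16→6, 21→7, 27→8
second ordering as positions: [6, 1, 7, 2, 3, 8, 4, 5]
Discordant pairs = inversions in this position sequence.
6: 1, 2, 3, 4, 5 → 5
1: 0
7: 2, 3, 4, 5 → 4
2: 0
3: 0
8: 4, 5 → 2
4: 0
5: 0
Total: 5 + 0 + 4 + 0 + 0 + 2 + 0 + 0 = 11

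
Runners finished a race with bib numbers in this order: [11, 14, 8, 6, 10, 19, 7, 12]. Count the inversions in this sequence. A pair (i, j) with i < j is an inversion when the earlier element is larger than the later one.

Element-by-element contributions:
11 → 8, 6, 10, 7 → 4
14 → 8, 6, 10, 7, 12 → 5
8 → 6, 7 → 2
6 → none → 0
10 → 7 → 1
19 → 7, 12 → 2
7 → none → 0
12 → none → 0
Sum: 4 + 5 + 2 + 0 + 1 + 2 + 0 + 0 = 14

14 inversions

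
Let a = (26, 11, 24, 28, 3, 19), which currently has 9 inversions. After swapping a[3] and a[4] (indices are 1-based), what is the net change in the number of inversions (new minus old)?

+1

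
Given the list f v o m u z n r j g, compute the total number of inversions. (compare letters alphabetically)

26 out-of-order pairs

Element-by-element contributions:
f → none → 0
v → o, m, u, n, r, j, g → 7
o → m, n, j, g → 4
m → j, g → 2
u → n, r, j, g → 4
z → n, r, j, g → 4
n → j, g → 2
r → j, g → 2
j → g → 1
g → none → 0
Sum: 0 + 7 + 4 + 2 + 4 + 4 + 2 + 2 + 1 + 0 = 26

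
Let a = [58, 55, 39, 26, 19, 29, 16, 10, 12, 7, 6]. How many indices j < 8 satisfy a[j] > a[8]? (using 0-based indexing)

7 such elements

The element at index 8 is 12.
Elements before it: 58, 55, 39, 26, 19, 29, 16, 10
Those larger than 12: 58, 55, 39, 26, 19, 29, 16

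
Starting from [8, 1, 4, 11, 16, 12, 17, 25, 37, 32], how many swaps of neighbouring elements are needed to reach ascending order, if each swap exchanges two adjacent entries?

4 swaps

Minimum adjacent swaps = number of inversions (each swap of adjacent out-of-order elements removes one inversion and no swap can remove more).
Count inversions — for each element, later elements that are smaller:
8: 1, 4 → 2
1: none → 0
4: none → 0
11: none → 0
16: 12 → 1
12: none → 0
17: none → 0
25: none → 0
37: 32 → 1
32: none → 0
Total inversions: 2 + 0 + 0 + 0 + 1 + 0 + 0 + 0 + 1 + 0 = 4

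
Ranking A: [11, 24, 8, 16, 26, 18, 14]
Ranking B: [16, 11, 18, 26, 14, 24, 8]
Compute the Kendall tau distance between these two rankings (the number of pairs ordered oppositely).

Assign each item its position (1..7) in the first ordering, then rewrite the second ordering as that position sequence:
positions: 11→1, 24→2, 8→3, 16→4, 26→5, 18→6, 14→7
second ordering as positions: [4, 1, 6, 5, 7, 2, 3]
Discordant pairs = inversions in this position sequence.
4: 1, 2, 3 → 3
1: 0
6: 5, 2, 3 → 3
5: 2, 3 → 2
7: 2, 3 → 2
2: 0
3: 0
Total: 3 + 0 + 3 + 2 + 2 + 0 + 0 = 10

Discordant pairs: 10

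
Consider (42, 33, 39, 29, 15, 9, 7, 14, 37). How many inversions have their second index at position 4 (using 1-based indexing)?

3 such elements

The element at index 4 is 29.
Elements before it: 42, 33, 39
Those larger than 29: 42, 33, 39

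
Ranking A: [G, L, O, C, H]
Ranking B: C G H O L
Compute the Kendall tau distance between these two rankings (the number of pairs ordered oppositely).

6

Assign each item its position (1..5) in the first ordering, then rewrite the second ordering as that position sequence:
positions: G→1, L→2, O→3, C→4, H→5
second ordering as positions: [4, 1, 5, 3, 2]
Discordant pairs = inversions in this position sequence.
4: 1, 3, 2 → 3
1: 0
5: 3, 2 → 2
3: 2 → 1
2: 0
Total: 3 + 0 + 2 + 1 + 0 = 6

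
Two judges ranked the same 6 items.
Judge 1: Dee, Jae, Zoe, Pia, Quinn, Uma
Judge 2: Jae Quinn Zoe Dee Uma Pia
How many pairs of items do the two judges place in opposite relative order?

Discordant pairs: 6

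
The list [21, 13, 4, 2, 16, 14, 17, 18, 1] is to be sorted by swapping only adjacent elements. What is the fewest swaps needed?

Minimum adjacent swaps = number of inversions (each swap of adjacent out-of-order elements removes one inversion and no swap can remove more).
Count inversions — for each element, later elements that are smaller:
21: 13, 4, 2, 16, 14, 17, 18, 1 → 8
13: 4, 2, 1 → 3
4: 2, 1 → 2
2: 1 → 1
16: 14, 1 → 2
14: 1 → 1
17: 1 → 1
18: 1 → 1
1: none → 0
Total inversions: 8 + 3 + 2 + 1 + 2 + 1 + 1 + 1 + 0 = 19

19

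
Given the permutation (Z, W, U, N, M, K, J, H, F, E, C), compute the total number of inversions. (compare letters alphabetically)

Count, for each position, how many later elements it exceeds:
Z: 10
W: 9
U: 8
N: 7
M: 6
K: 5
J: 4
H: 3
F: 2
E: 1
C: 0
Sum: 10 + 9 + 8 + 7 + 6 + 5 + 4 + 3 + 2 + 1 + 0 = 55

55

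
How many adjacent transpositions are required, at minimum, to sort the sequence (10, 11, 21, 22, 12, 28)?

Minimum adjacent swaps = number of inversions (each swap of adjacent out-of-order elements removes one inversion and no swap can remove more).
Count inversions — for each element, later elements that are smaller:
10: none → 0
11: none → 0
21: 12 → 1
22: 12 → 1
12: none → 0
28: none → 0
Total inversions: 0 + 0 + 1 + 1 + 0 + 0 = 2

Swaps: 2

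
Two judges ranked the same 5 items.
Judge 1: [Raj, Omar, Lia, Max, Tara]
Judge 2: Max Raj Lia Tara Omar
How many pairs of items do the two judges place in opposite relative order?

Assign each item its position (1..5) in the first ordering, then rewrite the second ordering as that position sequence:
positions: Raj→1, Omar→2, Lia→3, Max→4, Tara→5
second ordering as positions: [4, 1, 3, 5, 2]
Discordant pairs = inversions in this position sequence.
4: 1, 3, 2 → 3
1: 0
3: 2 → 1
5: 2 → 1
2: 0
Total: 3 + 0 + 1 + 1 + 0 = 5

Discordant pairs: 5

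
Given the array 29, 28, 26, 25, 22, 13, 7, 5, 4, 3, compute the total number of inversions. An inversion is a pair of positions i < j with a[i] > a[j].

For each element, count later entries that are smaller:
29: 9
28: 8
26: 7
25: 6
22: 5
13: 4
7: 3
5: 2
4: 1
3: 0
Sum: 9 + 8 + 7 + 6 + 5 + 4 + 3 + 2 + 1 + 0 = 45

45 inversions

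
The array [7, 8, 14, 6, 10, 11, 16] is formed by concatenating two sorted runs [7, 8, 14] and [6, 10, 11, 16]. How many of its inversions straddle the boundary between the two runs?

5

For each element r of the right run, count left-run elements greater than r:
r = 6: 7, 8, 14 → 3
r = 10: 14 → 1
r = 11: 14 → 1
r = 16: none → 0
Cross-inversions: 3 + 1 + 1 + 0 = 5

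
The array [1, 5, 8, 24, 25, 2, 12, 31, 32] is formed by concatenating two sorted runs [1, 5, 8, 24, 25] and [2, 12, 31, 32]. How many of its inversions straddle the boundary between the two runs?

6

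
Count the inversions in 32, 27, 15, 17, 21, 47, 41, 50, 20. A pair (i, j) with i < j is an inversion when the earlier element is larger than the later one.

Sweep left to right; for each value list the smaller values that follow it:
32 → 27, 15, 17, 21, 20 → 5
27 → 15, 17, 21, 20 → 4
15 → none → 0
17 → none → 0
21 → 20 → 1
47 → 41, 20 → 2
41 → 20 → 1
50 → 20 → 1
20 → none → 0
Sum: 5 + 4 + 0 + 0 + 1 + 2 + 1 + 1 + 0 = 14

Inversions: 14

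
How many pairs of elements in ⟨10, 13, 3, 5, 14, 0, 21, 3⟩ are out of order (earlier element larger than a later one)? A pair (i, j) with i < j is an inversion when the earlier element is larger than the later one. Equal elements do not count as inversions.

14

Count, for each position, how many later elements it exceeds:
10: 4
13: 4
3: 1
5: 2
14: 2
0: 0
21: 1
3: 0
Sum: 4 + 4 + 1 + 2 + 2 + 0 + 1 + 0 = 14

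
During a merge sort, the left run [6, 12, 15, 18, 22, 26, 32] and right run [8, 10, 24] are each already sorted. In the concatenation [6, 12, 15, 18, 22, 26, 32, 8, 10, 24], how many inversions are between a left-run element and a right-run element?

14

Take each right-half value and tally the left-half values above it:
r = 8: 12, 15, 18, 22, 26, 32 → 6
r = 10: 12, 15, 18, 22, 26, 32 → 6
r = 24: 26, 32 → 2
Cross-inversions: 6 + 6 + 2 = 14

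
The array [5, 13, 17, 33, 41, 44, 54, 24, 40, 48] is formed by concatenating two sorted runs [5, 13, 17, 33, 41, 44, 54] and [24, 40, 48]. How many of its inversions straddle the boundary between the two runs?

8 split inversions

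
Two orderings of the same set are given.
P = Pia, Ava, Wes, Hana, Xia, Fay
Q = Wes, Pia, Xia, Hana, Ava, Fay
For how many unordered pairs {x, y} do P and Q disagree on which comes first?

5

Assign each item its position (1..6) in the first ordering, then rewrite the second ordering as that position sequence:
positions: Pia→1, Ava→2, Wes→3, Hana→4, Xia→5, Fay→6
second ordering as positions: [3, 1, 5, 4, 2, 6]
Discordant pairs = inversions in this position sequence.
3: 1, 2 → 2
1: 0
5: 4, 2 → 2
4: 2 → 1
2: 0
6: 0
Total: 2 + 0 + 2 + 1 + 0 + 0 = 5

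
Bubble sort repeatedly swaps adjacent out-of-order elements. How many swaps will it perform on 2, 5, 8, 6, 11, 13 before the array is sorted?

Each adjacent swap fixes exactly one inversion, so the minimum swap count equals the number of inversions.
Count inversions — for each element, later elements that are smaller:
2: none → 0
5: none → 0
8: 6 → 1
6: none → 0
11: none → 0
13: none → 0
Total inversions: 0 + 0 + 1 + 0 + 0 + 0 = 1

Adjacent swaps: 1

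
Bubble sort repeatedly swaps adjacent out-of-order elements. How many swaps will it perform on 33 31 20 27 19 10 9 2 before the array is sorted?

Minimum adjacent swaps = number of inversions (each swap of adjacent out-of-order elements removes one inversion and no swap can remove more).
Count inversions — for each element, later elements that are smaller:
33: 31, 20, 27, 19, 10, 9, 2 → 7
31: 20, 27, 19, 10, 9, 2 → 6
20: 19, 10, 9, 2 → 4
27: 19, 10, 9, 2 → 4
19: 10, 9, 2 → 3
10: 9, 2 → 2
9: 2 → 1
2: none → 0
Total inversions: 7 + 6 + 4 + 4 + 3 + 2 + 1 + 0 = 27

27 swaps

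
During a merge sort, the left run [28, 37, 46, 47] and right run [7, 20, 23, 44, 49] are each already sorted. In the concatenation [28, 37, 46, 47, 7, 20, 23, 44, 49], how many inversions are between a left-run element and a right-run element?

Split inversions: 14

Take each right-half value and tally the left-half values above it:
r = 7: 28, 37, 46, 47 → 4
r = 20: 28, 37, 46, 47 → 4
r = 23: 28, 37, 46, 47 → 4
r = 44: 46, 47 → 2
r = 49: none → 0
Cross-inversions: 4 + 4 + 4 + 2 + 0 = 14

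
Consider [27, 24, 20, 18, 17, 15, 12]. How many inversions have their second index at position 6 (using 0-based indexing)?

6

The element at index 6 is 12.
Elements before it: 27, 24, 20, 18, 17, 15
Those larger than 12: 27, 24, 20, 18, 17, 15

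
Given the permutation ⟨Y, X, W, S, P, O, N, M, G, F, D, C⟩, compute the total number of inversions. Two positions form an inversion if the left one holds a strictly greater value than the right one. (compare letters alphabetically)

For each element, count later entries that are smaller:
Y → X, W, S, P, O, N, M, G, F, D, C → 11
X → W, S, P, O, N, M, G, F, D, C → 10
W → S, P, O, N, M, G, F, D, C → 9
S → P, O, N, M, G, F, D, C → 8
P → O, N, M, G, F, D, C → 7
O → N, M, G, F, D, C → 6
N → M, G, F, D, C → 5
M → G, F, D, C → 4
G → F, D, C → 3
F → D, C → 2
D → C → 1
C → none → 0
Sum: 11 + 10 + 9 + 8 + 7 + 6 + 5 + 4 + 3 + 2 + 1 + 0 = 66

Inversions: 66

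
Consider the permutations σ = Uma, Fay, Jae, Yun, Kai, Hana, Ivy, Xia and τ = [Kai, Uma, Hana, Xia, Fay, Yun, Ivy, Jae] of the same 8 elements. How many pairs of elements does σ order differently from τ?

Assign each item its position (1..8) in the first ordering, then rewrite the second ordering as that position sequence:
positions: Uma→1, Fay→2, Jae→3, Yun→4, Kai→5, Hana→6, Ivy→7, Xia→8
second ordering as positions: [5, 1, 6, 8, 2, 4, 7, 3]
Discordant pairs = inversions in this position sequence.
5: 1, 2, 4, 3 → 4
1: 0
6: 2, 4, 3 → 3
8: 2, 4, 7, 3 → 4
2: 0
4: 3 → 1
7: 3 → 1
3: 0
Total: 4 + 0 + 3 + 4 + 0 + 1 + 1 + 0 = 13

13 discordant pairs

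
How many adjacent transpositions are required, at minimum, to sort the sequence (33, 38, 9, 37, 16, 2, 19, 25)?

17

Each adjacent swap fixes exactly one inversion, so the minimum swap count equals the number of inversions.
Count inversions — for each element, later elements that are smaller:
33: 9, 16, 2, 19, 25 → 5
38: 9, 37, 16, 2, 19, 25 → 6
9: 2 → 1
37: 16, 2, 19, 25 → 4
16: 2 → 1
2: none → 0
19: none → 0
25: none → 0
Total inversions: 5 + 6 + 1 + 4 + 1 + 0 + 0 + 0 = 17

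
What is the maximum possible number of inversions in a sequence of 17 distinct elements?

The maximum occurs when the array is in strictly decreasing order: every one of the C(17, 2) pairs is inverted.
C(17, 2) = 17·16/2 = 136

136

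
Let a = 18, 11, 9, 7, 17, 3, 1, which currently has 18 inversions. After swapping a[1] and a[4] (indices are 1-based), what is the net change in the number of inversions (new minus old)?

-5

Positions 1 and 4 hold 18 and 7; after swapping, the array is [7, 11, 9, 18, 17, 3, 1].
For each element, count later entries that are smaller:
7: 2
11: 3
9: 2
18: 3
17: 2
3: 1
1: 0
Sum: 2 + 3 + 2 + 3 + 2 + 1 + 0 = 13
Change: 13 − 18 = -5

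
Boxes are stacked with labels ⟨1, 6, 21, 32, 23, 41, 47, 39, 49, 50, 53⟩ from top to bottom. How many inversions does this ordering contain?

There are 3 inversions.

Count, for each position, how many later elements it exceeds:
1: 0
6: 0
21: 0
32: 1
23: 0
41: 1
47: 1
39: 0
49: 0
50: 0
53: 0
Sum: 0 + 0 + 0 + 1 + 0 + 1 + 1 + 0 + 0 + 0 + 0 = 3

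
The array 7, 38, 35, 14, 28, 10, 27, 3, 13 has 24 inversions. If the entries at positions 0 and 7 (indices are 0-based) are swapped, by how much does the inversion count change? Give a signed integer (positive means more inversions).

Positions 0 and 7 hold 7 and 3; after swapping, the array is [3, 38, 35, 14, 28, 10, 27, 7, 13].
Element-by-element contributions:
3 → none → 0
38 → 35, 14, 28, 10, 27, 7, 13 → 7
35 → 14, 28, 10, 27, 7, 13 → 6
14 → 10, 7, 13 → 3
28 → 10, 27, 7, 13 → 4
10 → 7 → 1
27 → 7, 13 → 2
7 → none → 0
13 → none → 0
Sum: 0 + 7 + 6 + 3 + 4 + 1 + 2 + 0 + 0 = 23
Change: 23 − 24 = -1

-1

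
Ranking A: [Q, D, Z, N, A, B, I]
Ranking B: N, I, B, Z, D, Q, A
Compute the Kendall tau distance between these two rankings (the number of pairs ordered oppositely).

15 discordant pairs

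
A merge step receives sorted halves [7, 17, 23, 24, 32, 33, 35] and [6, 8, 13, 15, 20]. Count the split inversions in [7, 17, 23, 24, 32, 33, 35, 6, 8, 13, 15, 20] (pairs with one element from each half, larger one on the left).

30

Count, for every r in R, how many entries of L exceed r:
r = 6: 7, 17, 23, 24, 32, 33, 35 → 7
r = 8: 17, 23, 24, 32, 33, 35 → 6
r = 13: 17, 23, 24, 32, 33, 35 → 6
r = 15: 17, 23, 24, 32, 33, 35 → 6
r = 20: 23, 24, 32, 33, 35 → 5
Cross-inversions: 7 + 6 + 6 + 6 + 5 = 30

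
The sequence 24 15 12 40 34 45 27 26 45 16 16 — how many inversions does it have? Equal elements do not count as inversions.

Count, for each position, how many later elements it exceeds:
24 → 15, 12, 16, 16 → 4
15 → 12 → 1
12 → none → 0
40 → 34, 27, 26, 16, 16 → 5
34 → 27, 26, 16, 16 → 4
45 → 27, 26, 16, 16 → 4
27 → 26, 16, 16 → 3
26 → 16, 16 → 2
45 → 16, 16 → 2
16 → none → 0
16 → none → 0
Sum: 4 + 1 + 0 + 5 + 4 + 4 + 3 + 2 + 2 + 0 + 0 = 25

25 inversions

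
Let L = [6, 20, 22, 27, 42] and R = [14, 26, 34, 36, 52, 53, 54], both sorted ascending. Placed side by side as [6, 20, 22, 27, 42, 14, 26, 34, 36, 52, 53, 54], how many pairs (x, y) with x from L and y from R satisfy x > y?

Count, for every r in R, how many entries of L exceed r:
r = 14: 20, 22, 27, 42 → 4
r = 26: 27, 42 → 2
r = 34: 42 → 1
r = 36: 42 → 1
r = 52: none → 0
r = 53: none → 0
r = 54: none → 0
Cross-inversions: 4 + 2 + 1 + 1 + 0 + 0 + 0 = 8

8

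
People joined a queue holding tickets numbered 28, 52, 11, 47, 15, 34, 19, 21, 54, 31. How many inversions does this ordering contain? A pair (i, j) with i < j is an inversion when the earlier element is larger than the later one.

Count, for each position, how many later elements it exceeds:
28 → 11, 15, 19, 21 → 4
52 → 11, 47, 15, 34, 19, 21, 31 → 7
11 → none → 0
47 → 15, 34, 19, 21, 31 → 5
15 → none → 0
34 → 19, 21, 31 → 3
19 → none → 0
21 → none → 0
54 → 31 → 1
31 → none → 0
Sum: 4 + 7 + 0 + 5 + 0 + 3 + 0 + 0 + 1 + 0 = 20

Inversions: 20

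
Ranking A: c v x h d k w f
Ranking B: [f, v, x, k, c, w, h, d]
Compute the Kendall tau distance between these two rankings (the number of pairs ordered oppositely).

14

Assign each item its position (1..8) in the first ordering, then rewrite the second ordering as that position sequence:
positions: c→1, v→2, x→3, h→4, d→5, k→6, w→7, f→8
second ordering as positions: [8, 2, 3, 6, 1, 7, 4, 5]
Discordant pairs = inversions in this position sequence.
8: 2, 3, 6, 1, 7, 4, 5 → 7
2: 1 → 1
3: 1 → 1
6: 1, 4, 5 → 3
1: 0
7: 4, 5 → 2
4: 0
5: 0
Total: 7 + 1 + 1 + 3 + 0 + 2 + 0 + 0 = 14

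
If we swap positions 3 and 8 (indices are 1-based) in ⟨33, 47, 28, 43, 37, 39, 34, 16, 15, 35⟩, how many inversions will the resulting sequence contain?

Positions 3 and 8 hold 28 and 16; after swapping, the array is [33, 47, 16, 43, 37, 39, 34, 28, 15, 35].
Count, for each position, how many later elements it exceeds:
33 → 16, 28, 15 → 3
47 → 16, 43, 37, 39, 34, 28, 15, 35 → 8
16 → 15 → 1
43 → 37, 39, 34, 28, 15, 35 → 6
37 → 34, 28, 15, 35 → 4
39 → 34, 28, 15, 35 → 4
34 → 28, 15 → 2
28 → 15 → 1
15 → none → 0
35 → none → 0
Sum: 3 + 8 + 1 + 6 + 4 + 4 + 2 + 1 + 0 + 0 = 29

Inversions: 29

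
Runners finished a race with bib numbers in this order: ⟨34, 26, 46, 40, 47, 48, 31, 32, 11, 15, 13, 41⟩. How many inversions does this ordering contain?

Inversions: 40

Element-by-element contributions:
34: 6
26: 3
46: 7
40: 5
47: 6
48: 6
31: 3
32: 3
11: 0
15: 1
13: 0
41: 0
Sum: 6 + 3 + 7 + 5 + 6 + 6 + 3 + 3 + 0 + 1 + 0 + 0 = 40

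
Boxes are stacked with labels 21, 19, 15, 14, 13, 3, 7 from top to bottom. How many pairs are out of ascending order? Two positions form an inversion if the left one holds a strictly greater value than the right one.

20

Sweep left to right; for each value list the smaller values that follow it:
21 → 19, 15, 14, 13, 3, 7 → 6
19 → 15, 14, 13, 3, 7 → 5
15 → 14, 13, 3, 7 → 4
14 → 13, 3, 7 → 3
13 → 3, 7 → 2
3 → none → 0
7 → none → 0
Sum: 6 + 5 + 4 + 3 + 2 + 0 + 0 = 20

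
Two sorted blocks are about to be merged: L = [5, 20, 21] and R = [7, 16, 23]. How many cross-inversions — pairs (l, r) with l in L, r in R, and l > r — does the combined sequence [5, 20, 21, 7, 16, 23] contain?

For each element r of the right run, count left-run elements greater than r:
r = 7: 20, 21 → 2
r = 16: 20, 21 → 2
r = 23: none → 0
Cross-inversions: 2 + 2 + 0 = 4

4 cross-inversions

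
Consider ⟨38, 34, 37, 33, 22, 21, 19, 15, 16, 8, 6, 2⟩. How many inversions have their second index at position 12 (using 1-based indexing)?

The element at index 12 is 2.
Elements before it: 38, 34, 37, 33, 22, 21, 19, 15, 16, 8, 6
Those larger than 2: 38, 34, 37, 33, 22, 21, 19, 15, 16, 8, 6

11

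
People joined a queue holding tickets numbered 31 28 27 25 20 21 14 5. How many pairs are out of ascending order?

27

Sweep left to right; for each value list the smaller values that follow it:
31 → 28, 27, 25, 20, 21, 14, 5 → 7
28 → 27, 25, 20, 21, 14, 5 → 6
27 → 25, 20, 21, 14, 5 → 5
25 → 20, 21, 14, 5 → 4
20 → 14, 5 → 2
21 → 14, 5 → 2
14 → 5 → 1
5 → none → 0
Sum: 7 + 6 + 5 + 4 + 2 + 2 + 1 + 0 = 27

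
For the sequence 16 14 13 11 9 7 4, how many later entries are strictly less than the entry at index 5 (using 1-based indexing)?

The element at index 5 is 9.
Elements after it: 7, 4
Those smaller than 9: 7, 4

2 such elements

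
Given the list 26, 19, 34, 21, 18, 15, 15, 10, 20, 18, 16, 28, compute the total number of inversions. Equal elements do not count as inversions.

Count, for each position, how many later elements it exceeds:
26 → 19, 21, 18, 15, 15, 10, 20, 18, 16 → 9
19 → 18, 15, 15, 10, 18, 16 → 6
34 → 21, 18, 15, 15, 10, 20, 18, 16, 28 → 9
21 → 18, 15, 15, 10, 20, 18, 16 → 7
18 → 15, 15, 10, 16 → 4
15 → 10 → 1
15 → 10 → 1
10 → none → 0
20 → 18, 16 → 2
18 → 16 → 1
16 → none → 0
28 → none → 0
Sum: 9 + 6 + 9 + 7 + 4 + 1 + 1 + 0 + 2 + 1 + 0 + 0 = 40

40 out-of-order pairs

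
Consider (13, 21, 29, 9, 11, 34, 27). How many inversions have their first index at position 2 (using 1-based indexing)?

2 such elements

The element at index 2 is 21.
Elements after it: 29, 9, 11, 34, 27
Those smaller than 21: 9, 11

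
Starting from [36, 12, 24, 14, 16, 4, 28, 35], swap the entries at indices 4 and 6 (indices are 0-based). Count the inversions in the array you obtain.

14

Positions 4 and 6 hold 16 and 28; after swapping, the array is [36, 12, 24, 14, 28, 4, 16, 35].
For each element, count later entries that are smaller:
36: 7
12: 1
24: 3
14: 1
28: 2
4: 0
16: 0
35: 0
Sum: 7 + 1 + 3 + 1 + 2 + 0 + 0 + 0 = 14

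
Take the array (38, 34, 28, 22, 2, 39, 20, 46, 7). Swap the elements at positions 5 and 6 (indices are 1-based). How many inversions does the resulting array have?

Inversions: 23

Positions 5 and 6 hold 2 and 39; after swapping, the array is [38, 34, 28, 22, 39, 2, 20, 46, 7].
Element-by-element contributions:
38 → 34, 28, 22, 2, 20, 7 → 6
34 → 28, 22, 2, 20, 7 → 5
28 → 22, 2, 20, 7 → 4
22 → 2, 20, 7 → 3
39 → 2, 20, 7 → 3
2 → none → 0
20 → 7 → 1
46 → 7 → 1
7 → none → 0
Sum: 6 + 5 + 4 + 3 + 3 + 0 + 1 + 1 + 0 = 23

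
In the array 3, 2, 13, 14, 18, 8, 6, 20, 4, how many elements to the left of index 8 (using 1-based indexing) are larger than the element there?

0

The element at index 8 is 20.
Elements before it: 3, 2, 13, 14, 18, 8, 6
None of them are larger than 20.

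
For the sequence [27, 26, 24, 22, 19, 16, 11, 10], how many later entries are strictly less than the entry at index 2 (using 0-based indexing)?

5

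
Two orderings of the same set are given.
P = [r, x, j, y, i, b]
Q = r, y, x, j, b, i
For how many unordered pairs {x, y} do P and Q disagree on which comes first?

3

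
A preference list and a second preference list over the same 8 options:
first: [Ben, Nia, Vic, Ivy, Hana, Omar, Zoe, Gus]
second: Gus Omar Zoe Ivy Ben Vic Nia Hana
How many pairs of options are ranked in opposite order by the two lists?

21 pairs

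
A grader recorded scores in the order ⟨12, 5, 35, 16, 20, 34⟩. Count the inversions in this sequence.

Listing every pair i<j with a[i]>a[j] (using 1-based positions):
(1,2): 12 > 5
(3,4): 35 > 16
(3,5): 35 > 20
(3,6): 35 > 34
That's 4 pairs.

4 out-of-order pairs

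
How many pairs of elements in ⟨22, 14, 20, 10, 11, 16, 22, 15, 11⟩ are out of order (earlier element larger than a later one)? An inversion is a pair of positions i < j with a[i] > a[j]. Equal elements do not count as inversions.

Inversions: 20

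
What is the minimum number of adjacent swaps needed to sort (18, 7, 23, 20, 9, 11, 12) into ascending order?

11

Each adjacent swap fixes exactly one inversion, so the minimum swap count equals the number of inversions.
Count inversions — for each element, later elements that are smaller:
18: 7, 9, 11, 12 → 4
7: none → 0
23: 20, 9, 11, 12 → 4
20: 9, 11, 12 → 3
9: none → 0
11: none → 0
12: none → 0
Total inversions: 4 + 0 + 4 + 3 + 0 + 0 + 0 = 11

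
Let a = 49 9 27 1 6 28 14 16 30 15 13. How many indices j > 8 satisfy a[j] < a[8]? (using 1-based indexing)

2 such elements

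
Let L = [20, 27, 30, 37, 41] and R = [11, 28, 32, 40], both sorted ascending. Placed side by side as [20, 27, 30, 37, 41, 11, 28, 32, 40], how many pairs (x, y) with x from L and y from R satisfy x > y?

11 split inversions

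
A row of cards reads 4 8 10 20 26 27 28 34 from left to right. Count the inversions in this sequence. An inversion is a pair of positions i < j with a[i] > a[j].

Element-by-element contributions:
4: 0
8: 0
10: 0
20: 0
26: 0
27: 0
28: 0
34: 0
Sum: 0 + 0 + 0 + 0 + 0 + 0 + 0 + 0 = 0

0 inversions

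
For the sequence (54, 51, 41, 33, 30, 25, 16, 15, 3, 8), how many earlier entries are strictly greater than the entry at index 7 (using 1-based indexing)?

The element at index 7 is 16.
Elements before it: 54, 51, 41, 33, 30, 25
Those larger than 16: 54, 51, 41, 33, 30, 25

6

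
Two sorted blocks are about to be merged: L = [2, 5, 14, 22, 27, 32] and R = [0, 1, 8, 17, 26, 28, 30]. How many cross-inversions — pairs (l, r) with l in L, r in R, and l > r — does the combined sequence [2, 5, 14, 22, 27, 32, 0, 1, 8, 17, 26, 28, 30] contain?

23 cross-inversions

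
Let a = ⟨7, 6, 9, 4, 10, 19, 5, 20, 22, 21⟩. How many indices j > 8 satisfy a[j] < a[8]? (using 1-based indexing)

0 such elements

The element at index 8 is 20.
Elements after it: 22, 21
None of them are smaller than 20.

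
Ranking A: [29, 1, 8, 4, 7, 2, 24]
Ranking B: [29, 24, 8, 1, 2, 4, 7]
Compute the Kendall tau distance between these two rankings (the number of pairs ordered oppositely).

8

Assign each item its position (1..7) in the first ordering, then rewrite the second ordering as that position sequence:
positions: 29→1, 1→2, 8→3, 4→4, 7→5, 2→6, 24→7
second ordering as positions: [1, 7, 3, 2, 6, 4, 5]
Discordant pairs = inversions in this position sequence.
1: 0
7: 3, 2, 6, 4, 5 → 5
3: 2 → 1
2: 0
6: 4, 5 → 2
4: 0
5: 0
Total: 0 + 5 + 1 + 0 + 2 + 0 + 0 = 8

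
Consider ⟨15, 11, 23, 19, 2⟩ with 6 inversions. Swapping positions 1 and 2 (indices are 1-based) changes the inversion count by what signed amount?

-1

Positions 1 and 2 hold 15 and 11; after swapping, the array is [11, 15, 23, 19, 2].
Element-by-element contributions:
11 → 2 → 1
15 → 2 → 1
23 → 19, 2 → 2
19 → 2 → 1
2 → none → 0
Sum: 1 + 1 + 2 + 1 + 0 = 5
Change: 5 − 6 = -1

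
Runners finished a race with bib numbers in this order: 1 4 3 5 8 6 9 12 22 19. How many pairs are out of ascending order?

Count, for each position, how many later elements it exceeds:
1 → none → 0
4 → 3 → 1
3 → none → 0
5 → none → 0
8 → 6 → 1
6 → none → 0
9 → none → 0
12 → none → 0
22 → 19 → 1
19 → none → 0
Sum: 0 + 1 + 0 + 0 + 1 + 0 + 0 + 0 + 1 + 0 = 3

3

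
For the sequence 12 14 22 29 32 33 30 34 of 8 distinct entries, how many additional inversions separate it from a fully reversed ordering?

Maximum inversions for 8 distinct elements is C(8, 2) = 8·7/2 = 28.
Current inversions — for each element, count later smaller elements:
12: 0
14: 0
22: 0
29: 0
32: 1
33: 1
30: 0
34: 0
Current total: 0 + 0 + 0 + 0 + 1 + 1 + 0 + 0 = 2
Shortfall: 28 − 2 = 26

26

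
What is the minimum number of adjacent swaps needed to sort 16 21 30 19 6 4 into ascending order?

11 adjacent swaps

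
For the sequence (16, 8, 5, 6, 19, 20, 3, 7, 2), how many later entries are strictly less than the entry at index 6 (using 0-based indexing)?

The element at index 6 is 3.
Elements after it: 7, 2
Those smaller than 3: 2

1 such element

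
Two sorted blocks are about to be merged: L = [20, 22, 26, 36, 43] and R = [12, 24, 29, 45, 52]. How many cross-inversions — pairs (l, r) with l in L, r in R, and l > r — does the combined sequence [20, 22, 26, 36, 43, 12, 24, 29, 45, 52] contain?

10 split inversions

Take each right-half value and tally the left-half values above it:
r = 12: 20, 22, 26, 36, 43 → 5
r = 24: 26, 36, 43 → 3
r = 29: 36, 43 → 2
r = 45: none → 0
r = 52: none → 0
Cross-inversions: 5 + 3 + 2 + 0 + 0 = 10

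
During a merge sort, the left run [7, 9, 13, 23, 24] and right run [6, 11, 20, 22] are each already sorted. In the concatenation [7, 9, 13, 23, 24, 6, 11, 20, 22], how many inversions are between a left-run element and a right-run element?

12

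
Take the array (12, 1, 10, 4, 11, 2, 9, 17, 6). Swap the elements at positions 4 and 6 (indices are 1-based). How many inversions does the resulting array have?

16 inversions

Positions 4 and 6 hold 4 and 2; after swapping, the array is [12, 1, 10, 2, 11, 4, 9, 17, 6].
Count, for each position, how many later elements it exceeds:
12: 7
1: 0
10: 4
2: 0
11: 3
4: 0
9: 1
17: 1
6: 0
Sum: 7 + 0 + 4 + 0 + 3 + 0 + 1 + 1 + 0 = 16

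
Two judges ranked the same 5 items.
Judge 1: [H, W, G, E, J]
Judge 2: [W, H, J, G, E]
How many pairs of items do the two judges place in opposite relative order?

3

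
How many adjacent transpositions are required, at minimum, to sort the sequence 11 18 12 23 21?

Minimum adjacent swaps = number of inversions (each swap of adjacent out-of-order elements removes one inversion and no swap can remove more).
Count inversions — for each element, later elements that are smaller:
11: none → 0
18: 12 → 1
12: none → 0
23: 21 → 1
21: none → 0
Total inversions: 0 + 1 + 0 + 1 + 0 = 2

2 adjacent swaps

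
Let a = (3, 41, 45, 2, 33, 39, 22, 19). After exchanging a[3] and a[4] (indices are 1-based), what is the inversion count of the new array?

Positions 3 and 4 hold 45 and 2; after swapping, the array is [3, 41, 2, 45, 33, 39, 22, 19].
Sweep left to right; for each value list the smaller values that follow it:
3: 1
41: 5
2: 0
45: 4
33: 2
39: 2
22: 1
19: 0
Sum: 1 + 5 + 0 + 4 + 2 + 2 + 1 + 0 = 15

15 inversions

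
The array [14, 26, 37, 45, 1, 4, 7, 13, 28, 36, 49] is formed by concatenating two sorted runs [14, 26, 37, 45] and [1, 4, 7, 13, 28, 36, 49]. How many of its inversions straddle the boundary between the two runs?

Split inversions: 20

Count, for every r in R, how many entries of L exceed r:
r = 1: 14, 26, 37, 45 → 4
r = 4: 14, 26, 37, 45 → 4
r = 7: 14, 26, 37, 45 → 4
r = 13: 14, 26, 37, 45 → 4
r = 28: 37, 45 → 2
r = 36: 37, 45 → 2
r = 49: none → 0
Cross-inversions: 4 + 4 + 4 + 4 + 2 + 2 + 0 = 20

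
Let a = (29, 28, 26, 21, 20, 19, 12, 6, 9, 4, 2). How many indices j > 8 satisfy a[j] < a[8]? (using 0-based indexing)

The element at index 8 is 9.
Elements after it: 4, 2
Those smaller than 9: 4, 2

2 such elements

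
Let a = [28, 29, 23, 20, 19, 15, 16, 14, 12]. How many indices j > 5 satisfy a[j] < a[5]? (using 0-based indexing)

2

The element at index 5 is 15.
Elements after it: 16, 14, 12
Those smaller than 15: 14, 12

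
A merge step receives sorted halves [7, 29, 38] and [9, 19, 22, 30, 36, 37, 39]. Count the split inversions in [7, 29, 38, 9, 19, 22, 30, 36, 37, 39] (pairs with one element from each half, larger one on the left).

9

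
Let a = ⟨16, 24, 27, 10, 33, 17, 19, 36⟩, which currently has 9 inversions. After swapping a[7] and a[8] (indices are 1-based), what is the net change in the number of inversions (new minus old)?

+1

Positions 7 and 8 hold 19 and 36; after swapping, the array is [16, 24, 27, 10, 33, 17, 36, 19].
For each element, count later entries that are smaller:
16: 1
24: 3
27: 3
10: 0
33: 2
17: 0
36: 1
19: 0
Sum: 1 + 3 + 3 + 0 + 2 + 0 + 1 + 0 = 10
Change: 10 − 9 = +1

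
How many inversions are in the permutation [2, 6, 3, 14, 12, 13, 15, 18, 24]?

Inversions: 3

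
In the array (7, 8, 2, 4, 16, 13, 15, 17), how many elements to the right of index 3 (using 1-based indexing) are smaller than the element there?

0

The element at index 3 is 2.
Elements after it: 4, 16, 13, 15, 17
None of them are smaller than 2.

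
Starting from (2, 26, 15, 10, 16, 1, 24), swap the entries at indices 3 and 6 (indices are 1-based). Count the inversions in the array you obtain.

Positions 3 and 6 hold 15 and 1; after swapping, the array is [2, 26, 1, 10, 16, 15, 24].
Sweep left to right; for each value list the smaller values that follow it:
2 → 1 → 1
26 → 1, 10, 16, 15, 24 → 5
1 → none → 0
10 → none → 0
16 → 15 → 1
15 → none → 0
24 → none → 0
Sum: 1 + 5 + 0 + 0 + 1 + 0 + 0 = 7

7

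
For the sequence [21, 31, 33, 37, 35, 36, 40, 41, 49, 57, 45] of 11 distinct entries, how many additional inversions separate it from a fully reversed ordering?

51

Maximum inversions for 11 distinct elements is C(11, 2) = 11·10/2 = 55.
Current inversions — for each element, count later smaller elements:
21: 0
31: 0
33: 0
37: 2
35: 0
36: 0
40: 0
41: 0
49: 1
57: 1
45: 0
Current total: 0 + 0 + 0 + 2 + 0 + 0 + 0 + 0 + 1 + 1 + 0 = 4
Shortfall: 55 − 4 = 51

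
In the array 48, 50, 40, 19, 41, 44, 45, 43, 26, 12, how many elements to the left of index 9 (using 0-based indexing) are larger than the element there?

The element at index 9 is 12.
Elements before it: 48, 50, 40, 19, 41, 44, 45, 43, 26
Those larger than 12: 48, 50, 40, 19, 41, 44, 45, 43, 26

9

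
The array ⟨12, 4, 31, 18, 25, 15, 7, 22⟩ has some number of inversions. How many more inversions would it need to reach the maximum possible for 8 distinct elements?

15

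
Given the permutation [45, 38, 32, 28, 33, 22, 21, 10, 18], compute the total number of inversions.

33

Sweep left to right; for each value list the smaller values that follow it:
45: 8
38: 7
32: 5
28: 4
33: 4
22: 3
21: 2
10: 0
18: 0
Sum: 8 + 7 + 5 + 4 + 4 + 3 + 2 + 0 + 0 = 33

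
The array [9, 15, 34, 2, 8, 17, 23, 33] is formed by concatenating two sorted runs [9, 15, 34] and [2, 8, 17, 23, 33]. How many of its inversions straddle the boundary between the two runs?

9 cross-inversions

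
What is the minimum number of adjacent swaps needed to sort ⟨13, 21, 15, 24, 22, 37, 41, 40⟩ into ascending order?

3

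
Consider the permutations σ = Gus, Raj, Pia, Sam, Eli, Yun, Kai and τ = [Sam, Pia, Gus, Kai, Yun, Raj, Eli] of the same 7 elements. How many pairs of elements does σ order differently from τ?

Assign each item its position (1..7) in the first ordering, then rewrite the second ordering as that position sequence:
positions: Gus→1, Raj→2, Pia→3, Sam→4, Eli→5, Yun→6, Kai→7
second ordering as positions: [4, 3, 1, 7, 6, 2, 5]
Discordant pairs = inversions in this position sequence.
4: 3, 1, 2 → 3
3: 1, 2 → 2
1: 0
7: 6, 2, 5 → 3
6: 2, 5 → 2
2: 0
5: 0
Total: 3 + 2 + 0 + 3 + 2 + 0 + 0 = 10

10 discordant pairs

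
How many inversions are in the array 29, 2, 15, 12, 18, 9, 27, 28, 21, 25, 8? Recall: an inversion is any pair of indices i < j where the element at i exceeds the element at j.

Count, for each position, how many later elements it exceeds:
29 → 2, 15, 12, 18, 9, 27, 28, 21, 25, 8 → 10
2 → none → 0
15 → 12, 9, 8 → 3
12 → 9, 8 → 2
18 → 9, 8 → 2
9 → 8 → 1
27 → 21, 25, 8 → 3
28 → 21, 25, 8 → 3
21 → 8 → 1
25 → 8 → 1
8 → none → 0
Sum: 10 + 0 + 3 + 2 + 2 + 1 + 3 + 3 + 1 + 1 + 0 = 26

26 out-of-order pairs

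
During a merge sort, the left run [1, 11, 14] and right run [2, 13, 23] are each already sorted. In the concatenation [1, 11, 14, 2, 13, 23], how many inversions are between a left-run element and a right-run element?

3 cross-inversions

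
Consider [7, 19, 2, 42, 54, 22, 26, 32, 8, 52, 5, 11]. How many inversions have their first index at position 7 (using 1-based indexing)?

3

The element at index 7 is 26.
Elements after it: 32, 8, 52, 5, 11
Those smaller than 26: 8, 5, 11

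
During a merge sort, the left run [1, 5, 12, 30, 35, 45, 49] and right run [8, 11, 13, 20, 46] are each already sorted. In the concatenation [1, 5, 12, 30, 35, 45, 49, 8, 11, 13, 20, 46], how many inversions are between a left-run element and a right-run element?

Cross-inversions: 19

For each element r of the right run, count left-run elements greater than r:
r = 8: 12, 30, 35, 45, 49 → 5
r = 11: 12, 30, 35, 45, 49 → 5
r = 13: 30, 35, 45, 49 → 4
r = 20: 30, 35, 45, 49 → 4
r = 46: 49 → 1
Cross-inversions: 5 + 5 + 4 + 4 + 1 = 19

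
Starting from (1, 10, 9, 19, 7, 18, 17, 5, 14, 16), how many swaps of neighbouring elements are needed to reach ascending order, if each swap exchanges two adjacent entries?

Minimum adjacent swaps = number of inversions (each swap of adjacent out-of-order elements removes one inversion and no swap can remove more).
Count inversions — for each element, later elements that are smaller:
1: none → 0
10: 9, 7, 5 → 3
9: 7, 5 → 2
19: 7, 18, 17, 5, 14, 16 → 6
7: 5 → 1
18: 17, 5, 14, 16 → 4
17: 5, 14, 16 → 3
5: none → 0
14: none → 0
16: none → 0
Total inversions: 0 + 3 + 2 + 6 + 1 + 4 + 3 + 0 + 0 + 0 = 19

19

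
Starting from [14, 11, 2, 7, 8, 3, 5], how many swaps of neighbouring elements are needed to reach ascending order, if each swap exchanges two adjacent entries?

Swaps: 15

Each adjacent swap fixes exactly one inversion, so the minimum swap count equals the number of inversions.
Count inversions — for each element, later elements that are smaller:
14: 11, 2, 7, 8, 3, 5 → 6
11: 2, 7, 8, 3, 5 → 5
2: none → 0
7: 3, 5 → 2
8: 3, 5 → 2
3: none → 0
5: none → 0
Total inversions: 6 + 5 + 0 + 2 + 2 + 0 + 0 = 15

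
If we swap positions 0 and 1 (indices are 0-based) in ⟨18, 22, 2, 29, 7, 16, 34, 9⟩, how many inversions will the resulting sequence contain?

14

Positions 0 and 1 hold 18 and 22; after swapping, the array is [22, 18, 2, 29, 7, 16, 34, 9].
For each element, count later entries that are smaller:
22 → 18, 2, 7, 16, 9 → 5
18 → 2, 7, 16, 9 → 4
2 → none → 0
29 → 7, 16, 9 → 3
7 → none → 0
16 → 9 → 1
34 → 9 → 1
9 → none → 0
Sum: 5 + 4 + 0 + 3 + 0 + 1 + 1 + 0 = 14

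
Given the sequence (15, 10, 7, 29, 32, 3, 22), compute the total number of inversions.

Sweep left to right; for each value list the smaller values that follow it:
15: 3
10: 2
7: 1
29: 2
32: 2
3: 0
22: 0
Sum: 3 + 2 + 1 + 2 + 2 + 0 + 0 = 10

10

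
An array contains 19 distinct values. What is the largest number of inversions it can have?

171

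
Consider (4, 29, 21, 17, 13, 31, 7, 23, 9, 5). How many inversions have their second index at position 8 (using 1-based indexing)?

The element at index 8 is 23.
Elements before it: 4, 29, 21, 17, 13, 31, 7
Those larger than 23: 29, 31

2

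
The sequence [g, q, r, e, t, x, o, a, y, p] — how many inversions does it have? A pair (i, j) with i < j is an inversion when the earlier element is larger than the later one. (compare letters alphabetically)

19

Element-by-element contributions:
g: 2
q: 4
r: 4
e: 1
t: 3
x: 3
o: 1
a: 0
y: 1
p: 0
Sum: 2 + 4 + 4 + 1 + 3 + 3 + 1 + 0 + 1 + 0 = 19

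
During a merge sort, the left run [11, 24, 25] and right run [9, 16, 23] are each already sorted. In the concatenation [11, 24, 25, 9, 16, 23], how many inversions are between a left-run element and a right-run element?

Cross-inversions: 7

Take each right-half value and tally the left-half values above it:
r = 9: 11, 24, 25 → 3
r = 16: 24, 25 → 2
r = 23: 24, 25 → 2
Cross-inversions: 3 + 2 + 2 = 7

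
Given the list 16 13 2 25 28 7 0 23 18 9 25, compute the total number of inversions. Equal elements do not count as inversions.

Sweep left to right; for each value list the smaller values that follow it:
16: 5
13: 4
2: 1
25: 5
28: 6
7: 1
0: 0
23: 2
18: 1
9: 0
25: 0
Sum: 5 + 4 + 1 + 5 + 6 + 1 + 0 + 2 + 1 + 0 + 0 = 25

25 inversions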